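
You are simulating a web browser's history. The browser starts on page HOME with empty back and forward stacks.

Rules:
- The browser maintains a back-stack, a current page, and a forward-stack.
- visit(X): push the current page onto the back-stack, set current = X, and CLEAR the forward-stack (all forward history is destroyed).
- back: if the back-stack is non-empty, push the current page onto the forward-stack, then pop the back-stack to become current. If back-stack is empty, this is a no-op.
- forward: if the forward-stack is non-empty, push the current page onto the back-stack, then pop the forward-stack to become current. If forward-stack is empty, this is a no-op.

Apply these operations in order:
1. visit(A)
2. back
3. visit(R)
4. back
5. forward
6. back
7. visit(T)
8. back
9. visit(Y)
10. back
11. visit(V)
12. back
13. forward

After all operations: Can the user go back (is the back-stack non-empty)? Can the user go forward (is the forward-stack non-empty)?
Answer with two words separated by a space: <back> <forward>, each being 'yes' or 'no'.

Answer: yes no

Derivation:
After 1 (visit(A)): cur=A back=1 fwd=0
After 2 (back): cur=HOME back=0 fwd=1
After 3 (visit(R)): cur=R back=1 fwd=0
After 4 (back): cur=HOME back=0 fwd=1
After 5 (forward): cur=R back=1 fwd=0
After 6 (back): cur=HOME back=0 fwd=1
After 7 (visit(T)): cur=T back=1 fwd=0
After 8 (back): cur=HOME back=0 fwd=1
After 9 (visit(Y)): cur=Y back=1 fwd=0
After 10 (back): cur=HOME back=0 fwd=1
After 11 (visit(V)): cur=V back=1 fwd=0
After 12 (back): cur=HOME back=0 fwd=1
After 13 (forward): cur=V back=1 fwd=0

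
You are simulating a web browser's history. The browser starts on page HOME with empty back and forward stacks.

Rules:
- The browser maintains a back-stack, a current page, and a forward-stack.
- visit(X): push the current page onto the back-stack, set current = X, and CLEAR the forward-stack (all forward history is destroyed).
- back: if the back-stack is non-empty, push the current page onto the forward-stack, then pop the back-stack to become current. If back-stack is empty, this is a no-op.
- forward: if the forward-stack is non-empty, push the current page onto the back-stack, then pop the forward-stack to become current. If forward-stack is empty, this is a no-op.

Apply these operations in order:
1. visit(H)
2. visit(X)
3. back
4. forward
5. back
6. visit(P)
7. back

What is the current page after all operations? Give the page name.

Answer: H

Derivation:
After 1 (visit(H)): cur=H back=1 fwd=0
After 2 (visit(X)): cur=X back=2 fwd=0
After 3 (back): cur=H back=1 fwd=1
After 4 (forward): cur=X back=2 fwd=0
After 5 (back): cur=H back=1 fwd=1
After 6 (visit(P)): cur=P back=2 fwd=0
After 7 (back): cur=H back=1 fwd=1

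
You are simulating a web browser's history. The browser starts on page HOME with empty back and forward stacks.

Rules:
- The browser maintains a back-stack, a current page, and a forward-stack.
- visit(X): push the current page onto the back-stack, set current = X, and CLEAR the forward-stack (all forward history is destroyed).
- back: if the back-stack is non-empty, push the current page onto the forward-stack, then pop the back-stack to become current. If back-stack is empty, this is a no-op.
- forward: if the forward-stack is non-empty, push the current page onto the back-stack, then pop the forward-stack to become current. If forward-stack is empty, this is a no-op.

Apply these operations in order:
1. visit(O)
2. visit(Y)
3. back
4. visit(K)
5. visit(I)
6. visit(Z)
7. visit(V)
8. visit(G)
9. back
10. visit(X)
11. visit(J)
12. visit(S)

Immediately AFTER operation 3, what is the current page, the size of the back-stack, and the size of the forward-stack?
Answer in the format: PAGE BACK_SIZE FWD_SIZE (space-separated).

After 1 (visit(O)): cur=O back=1 fwd=0
After 2 (visit(Y)): cur=Y back=2 fwd=0
After 3 (back): cur=O back=1 fwd=1

O 1 1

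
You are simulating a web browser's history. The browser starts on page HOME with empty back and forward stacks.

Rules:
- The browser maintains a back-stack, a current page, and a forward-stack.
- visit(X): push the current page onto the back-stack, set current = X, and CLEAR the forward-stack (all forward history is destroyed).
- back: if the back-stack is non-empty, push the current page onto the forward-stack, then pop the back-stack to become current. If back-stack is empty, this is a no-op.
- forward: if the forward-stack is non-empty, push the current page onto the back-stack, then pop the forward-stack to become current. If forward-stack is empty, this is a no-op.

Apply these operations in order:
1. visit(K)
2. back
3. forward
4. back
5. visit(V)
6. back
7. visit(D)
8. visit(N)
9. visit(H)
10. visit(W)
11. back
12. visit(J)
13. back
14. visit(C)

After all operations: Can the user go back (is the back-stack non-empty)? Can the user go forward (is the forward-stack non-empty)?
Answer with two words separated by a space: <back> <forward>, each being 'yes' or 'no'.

After 1 (visit(K)): cur=K back=1 fwd=0
After 2 (back): cur=HOME back=0 fwd=1
After 3 (forward): cur=K back=1 fwd=0
After 4 (back): cur=HOME back=0 fwd=1
After 5 (visit(V)): cur=V back=1 fwd=0
After 6 (back): cur=HOME back=0 fwd=1
After 7 (visit(D)): cur=D back=1 fwd=0
After 8 (visit(N)): cur=N back=2 fwd=0
After 9 (visit(H)): cur=H back=3 fwd=0
After 10 (visit(W)): cur=W back=4 fwd=0
After 11 (back): cur=H back=3 fwd=1
After 12 (visit(J)): cur=J back=4 fwd=0
After 13 (back): cur=H back=3 fwd=1
After 14 (visit(C)): cur=C back=4 fwd=0

Answer: yes no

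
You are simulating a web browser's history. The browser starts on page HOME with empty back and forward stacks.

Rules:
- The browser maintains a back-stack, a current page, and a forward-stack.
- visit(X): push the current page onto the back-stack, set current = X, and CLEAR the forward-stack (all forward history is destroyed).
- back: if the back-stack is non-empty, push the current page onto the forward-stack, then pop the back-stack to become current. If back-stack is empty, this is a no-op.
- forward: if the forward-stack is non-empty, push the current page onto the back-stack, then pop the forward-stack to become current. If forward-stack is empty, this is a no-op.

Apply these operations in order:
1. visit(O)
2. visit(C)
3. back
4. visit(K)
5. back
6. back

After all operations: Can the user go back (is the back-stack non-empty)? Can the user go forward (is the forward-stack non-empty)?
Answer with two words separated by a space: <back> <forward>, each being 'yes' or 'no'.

After 1 (visit(O)): cur=O back=1 fwd=0
After 2 (visit(C)): cur=C back=2 fwd=0
After 3 (back): cur=O back=1 fwd=1
After 4 (visit(K)): cur=K back=2 fwd=0
After 5 (back): cur=O back=1 fwd=1
After 6 (back): cur=HOME back=0 fwd=2

Answer: no yes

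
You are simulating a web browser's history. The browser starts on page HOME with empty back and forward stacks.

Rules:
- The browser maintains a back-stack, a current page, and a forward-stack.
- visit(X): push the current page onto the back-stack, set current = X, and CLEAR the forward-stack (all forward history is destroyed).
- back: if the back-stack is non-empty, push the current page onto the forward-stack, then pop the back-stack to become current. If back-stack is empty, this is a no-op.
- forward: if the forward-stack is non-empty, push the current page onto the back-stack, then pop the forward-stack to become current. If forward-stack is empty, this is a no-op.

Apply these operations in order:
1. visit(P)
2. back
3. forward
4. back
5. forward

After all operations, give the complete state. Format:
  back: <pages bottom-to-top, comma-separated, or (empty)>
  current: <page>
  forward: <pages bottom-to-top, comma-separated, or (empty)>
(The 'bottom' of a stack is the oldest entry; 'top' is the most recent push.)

After 1 (visit(P)): cur=P back=1 fwd=0
After 2 (back): cur=HOME back=0 fwd=1
After 3 (forward): cur=P back=1 fwd=0
After 4 (back): cur=HOME back=0 fwd=1
After 5 (forward): cur=P back=1 fwd=0

Answer: back: HOME
current: P
forward: (empty)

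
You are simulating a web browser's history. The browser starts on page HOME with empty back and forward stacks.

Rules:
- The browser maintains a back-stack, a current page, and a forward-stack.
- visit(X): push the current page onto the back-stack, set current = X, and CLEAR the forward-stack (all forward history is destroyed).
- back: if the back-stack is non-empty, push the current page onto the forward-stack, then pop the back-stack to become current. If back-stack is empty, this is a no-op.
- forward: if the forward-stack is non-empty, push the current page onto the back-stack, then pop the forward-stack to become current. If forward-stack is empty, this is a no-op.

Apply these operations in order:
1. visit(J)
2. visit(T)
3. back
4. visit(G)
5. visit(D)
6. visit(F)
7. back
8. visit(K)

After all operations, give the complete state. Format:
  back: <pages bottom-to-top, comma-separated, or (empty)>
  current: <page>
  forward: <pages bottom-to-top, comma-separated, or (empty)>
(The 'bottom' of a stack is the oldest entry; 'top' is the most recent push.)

After 1 (visit(J)): cur=J back=1 fwd=0
After 2 (visit(T)): cur=T back=2 fwd=0
After 3 (back): cur=J back=1 fwd=1
After 4 (visit(G)): cur=G back=2 fwd=0
After 5 (visit(D)): cur=D back=3 fwd=0
After 6 (visit(F)): cur=F back=4 fwd=0
After 7 (back): cur=D back=3 fwd=1
After 8 (visit(K)): cur=K back=4 fwd=0

Answer: back: HOME,J,G,D
current: K
forward: (empty)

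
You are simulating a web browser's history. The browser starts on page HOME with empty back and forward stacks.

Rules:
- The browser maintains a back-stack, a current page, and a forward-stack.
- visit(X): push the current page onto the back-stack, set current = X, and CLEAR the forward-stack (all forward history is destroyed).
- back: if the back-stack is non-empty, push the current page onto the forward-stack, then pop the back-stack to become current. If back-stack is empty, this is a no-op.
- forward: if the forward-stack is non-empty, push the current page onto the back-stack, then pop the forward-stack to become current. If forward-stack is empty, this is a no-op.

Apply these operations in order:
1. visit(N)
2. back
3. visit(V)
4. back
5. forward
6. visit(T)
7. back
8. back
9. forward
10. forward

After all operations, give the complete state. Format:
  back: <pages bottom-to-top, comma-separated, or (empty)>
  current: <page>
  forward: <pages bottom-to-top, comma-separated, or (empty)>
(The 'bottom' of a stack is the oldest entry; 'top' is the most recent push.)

Answer: back: HOME,V
current: T
forward: (empty)

Derivation:
After 1 (visit(N)): cur=N back=1 fwd=0
After 2 (back): cur=HOME back=0 fwd=1
After 3 (visit(V)): cur=V back=1 fwd=0
After 4 (back): cur=HOME back=0 fwd=1
After 5 (forward): cur=V back=1 fwd=0
After 6 (visit(T)): cur=T back=2 fwd=0
After 7 (back): cur=V back=1 fwd=1
After 8 (back): cur=HOME back=0 fwd=2
After 9 (forward): cur=V back=1 fwd=1
After 10 (forward): cur=T back=2 fwd=0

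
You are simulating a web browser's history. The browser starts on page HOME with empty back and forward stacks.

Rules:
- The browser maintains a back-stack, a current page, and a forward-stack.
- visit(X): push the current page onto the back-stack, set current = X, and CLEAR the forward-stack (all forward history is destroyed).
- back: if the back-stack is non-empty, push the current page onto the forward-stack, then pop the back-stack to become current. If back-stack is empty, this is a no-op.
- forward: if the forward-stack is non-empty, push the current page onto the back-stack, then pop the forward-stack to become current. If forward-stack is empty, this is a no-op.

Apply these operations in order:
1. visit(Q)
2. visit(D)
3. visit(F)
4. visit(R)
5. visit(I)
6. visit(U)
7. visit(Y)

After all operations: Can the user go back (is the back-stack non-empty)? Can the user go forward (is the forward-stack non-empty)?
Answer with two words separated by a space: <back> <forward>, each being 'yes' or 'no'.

After 1 (visit(Q)): cur=Q back=1 fwd=0
After 2 (visit(D)): cur=D back=2 fwd=0
After 3 (visit(F)): cur=F back=3 fwd=0
After 4 (visit(R)): cur=R back=4 fwd=0
After 5 (visit(I)): cur=I back=5 fwd=0
After 6 (visit(U)): cur=U back=6 fwd=0
After 7 (visit(Y)): cur=Y back=7 fwd=0

Answer: yes no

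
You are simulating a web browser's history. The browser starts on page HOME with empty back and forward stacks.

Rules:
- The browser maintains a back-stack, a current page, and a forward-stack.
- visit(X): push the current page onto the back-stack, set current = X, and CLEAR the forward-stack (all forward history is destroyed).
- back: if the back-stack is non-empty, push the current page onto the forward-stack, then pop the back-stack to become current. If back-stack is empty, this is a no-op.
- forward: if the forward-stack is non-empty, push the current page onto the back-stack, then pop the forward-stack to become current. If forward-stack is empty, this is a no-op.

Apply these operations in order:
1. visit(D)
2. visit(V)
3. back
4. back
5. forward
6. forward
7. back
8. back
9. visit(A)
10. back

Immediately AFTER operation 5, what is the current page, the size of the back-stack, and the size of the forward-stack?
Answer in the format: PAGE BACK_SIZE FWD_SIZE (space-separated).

After 1 (visit(D)): cur=D back=1 fwd=0
After 2 (visit(V)): cur=V back=2 fwd=0
After 3 (back): cur=D back=1 fwd=1
After 4 (back): cur=HOME back=0 fwd=2
After 5 (forward): cur=D back=1 fwd=1

D 1 1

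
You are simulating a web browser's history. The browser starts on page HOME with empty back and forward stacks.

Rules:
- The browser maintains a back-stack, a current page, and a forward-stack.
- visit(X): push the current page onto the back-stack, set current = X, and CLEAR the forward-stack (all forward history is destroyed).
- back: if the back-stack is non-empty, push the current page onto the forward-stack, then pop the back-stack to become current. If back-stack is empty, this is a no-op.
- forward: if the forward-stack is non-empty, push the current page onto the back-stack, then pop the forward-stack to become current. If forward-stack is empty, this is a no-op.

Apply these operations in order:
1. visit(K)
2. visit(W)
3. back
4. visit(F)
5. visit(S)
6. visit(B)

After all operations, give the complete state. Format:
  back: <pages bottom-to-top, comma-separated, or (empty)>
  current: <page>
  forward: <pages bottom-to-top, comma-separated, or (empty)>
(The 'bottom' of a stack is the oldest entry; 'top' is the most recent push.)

After 1 (visit(K)): cur=K back=1 fwd=0
After 2 (visit(W)): cur=W back=2 fwd=0
After 3 (back): cur=K back=1 fwd=1
After 4 (visit(F)): cur=F back=2 fwd=0
After 5 (visit(S)): cur=S back=3 fwd=0
After 6 (visit(B)): cur=B back=4 fwd=0

Answer: back: HOME,K,F,S
current: B
forward: (empty)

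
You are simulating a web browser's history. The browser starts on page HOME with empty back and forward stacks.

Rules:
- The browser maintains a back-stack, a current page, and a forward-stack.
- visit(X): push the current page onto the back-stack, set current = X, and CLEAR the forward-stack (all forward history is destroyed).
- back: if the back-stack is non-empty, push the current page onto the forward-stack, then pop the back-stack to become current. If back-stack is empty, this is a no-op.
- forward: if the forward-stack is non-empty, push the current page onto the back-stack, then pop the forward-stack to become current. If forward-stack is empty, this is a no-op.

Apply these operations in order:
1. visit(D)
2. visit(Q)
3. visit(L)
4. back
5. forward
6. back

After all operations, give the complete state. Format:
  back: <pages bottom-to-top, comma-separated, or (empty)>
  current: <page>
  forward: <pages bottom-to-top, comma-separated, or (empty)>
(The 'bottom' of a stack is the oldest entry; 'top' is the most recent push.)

Answer: back: HOME,D
current: Q
forward: L

Derivation:
After 1 (visit(D)): cur=D back=1 fwd=0
After 2 (visit(Q)): cur=Q back=2 fwd=0
After 3 (visit(L)): cur=L back=3 fwd=0
After 4 (back): cur=Q back=2 fwd=1
After 5 (forward): cur=L back=3 fwd=0
After 6 (back): cur=Q back=2 fwd=1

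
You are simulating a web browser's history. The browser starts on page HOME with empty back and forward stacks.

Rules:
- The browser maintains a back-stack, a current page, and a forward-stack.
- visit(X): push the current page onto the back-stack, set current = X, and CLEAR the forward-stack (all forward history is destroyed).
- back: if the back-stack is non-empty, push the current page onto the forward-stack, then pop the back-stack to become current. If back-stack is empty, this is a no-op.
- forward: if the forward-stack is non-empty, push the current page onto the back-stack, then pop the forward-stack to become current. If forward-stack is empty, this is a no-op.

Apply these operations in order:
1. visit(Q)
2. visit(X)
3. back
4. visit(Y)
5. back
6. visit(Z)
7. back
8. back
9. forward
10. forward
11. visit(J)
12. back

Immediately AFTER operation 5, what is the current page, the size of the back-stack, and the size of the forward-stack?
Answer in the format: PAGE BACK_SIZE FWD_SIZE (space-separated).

After 1 (visit(Q)): cur=Q back=1 fwd=0
After 2 (visit(X)): cur=X back=2 fwd=0
After 3 (back): cur=Q back=1 fwd=1
After 4 (visit(Y)): cur=Y back=2 fwd=0
After 5 (back): cur=Q back=1 fwd=1

Q 1 1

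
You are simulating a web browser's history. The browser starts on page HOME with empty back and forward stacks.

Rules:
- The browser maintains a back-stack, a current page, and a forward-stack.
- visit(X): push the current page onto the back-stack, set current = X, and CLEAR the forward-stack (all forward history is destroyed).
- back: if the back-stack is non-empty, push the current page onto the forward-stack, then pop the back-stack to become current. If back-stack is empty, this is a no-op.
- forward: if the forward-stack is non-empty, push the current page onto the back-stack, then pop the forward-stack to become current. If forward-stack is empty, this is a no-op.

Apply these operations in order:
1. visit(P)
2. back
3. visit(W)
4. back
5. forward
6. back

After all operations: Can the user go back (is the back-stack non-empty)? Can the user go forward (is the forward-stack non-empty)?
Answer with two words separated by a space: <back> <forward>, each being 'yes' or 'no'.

Answer: no yes

Derivation:
After 1 (visit(P)): cur=P back=1 fwd=0
After 2 (back): cur=HOME back=0 fwd=1
After 3 (visit(W)): cur=W back=1 fwd=0
After 4 (back): cur=HOME back=0 fwd=1
After 5 (forward): cur=W back=1 fwd=0
After 6 (back): cur=HOME back=0 fwd=1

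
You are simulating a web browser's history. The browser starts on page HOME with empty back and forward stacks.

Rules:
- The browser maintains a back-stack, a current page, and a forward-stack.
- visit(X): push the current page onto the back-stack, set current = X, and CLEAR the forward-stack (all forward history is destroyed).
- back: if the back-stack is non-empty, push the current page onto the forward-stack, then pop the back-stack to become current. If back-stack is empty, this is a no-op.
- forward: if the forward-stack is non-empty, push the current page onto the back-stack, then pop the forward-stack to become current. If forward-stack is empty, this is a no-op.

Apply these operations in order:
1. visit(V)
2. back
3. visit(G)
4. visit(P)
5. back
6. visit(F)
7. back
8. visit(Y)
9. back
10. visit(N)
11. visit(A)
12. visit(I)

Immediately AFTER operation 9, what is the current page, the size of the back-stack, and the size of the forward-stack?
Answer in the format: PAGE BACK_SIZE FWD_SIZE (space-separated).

After 1 (visit(V)): cur=V back=1 fwd=0
After 2 (back): cur=HOME back=0 fwd=1
After 3 (visit(G)): cur=G back=1 fwd=0
After 4 (visit(P)): cur=P back=2 fwd=0
After 5 (back): cur=G back=1 fwd=1
After 6 (visit(F)): cur=F back=2 fwd=0
After 7 (back): cur=G back=1 fwd=1
After 8 (visit(Y)): cur=Y back=2 fwd=0
After 9 (back): cur=G back=1 fwd=1

G 1 1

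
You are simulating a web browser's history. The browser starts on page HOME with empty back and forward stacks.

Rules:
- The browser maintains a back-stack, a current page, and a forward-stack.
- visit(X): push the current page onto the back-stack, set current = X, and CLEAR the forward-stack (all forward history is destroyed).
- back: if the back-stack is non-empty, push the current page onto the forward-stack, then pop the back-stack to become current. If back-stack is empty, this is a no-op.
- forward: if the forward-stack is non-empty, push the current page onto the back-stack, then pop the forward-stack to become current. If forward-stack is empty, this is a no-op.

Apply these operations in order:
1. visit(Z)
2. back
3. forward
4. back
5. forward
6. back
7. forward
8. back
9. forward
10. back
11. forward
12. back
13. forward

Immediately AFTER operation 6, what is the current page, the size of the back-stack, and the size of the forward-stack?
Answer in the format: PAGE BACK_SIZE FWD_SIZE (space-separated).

After 1 (visit(Z)): cur=Z back=1 fwd=0
After 2 (back): cur=HOME back=0 fwd=1
After 3 (forward): cur=Z back=1 fwd=0
After 4 (back): cur=HOME back=0 fwd=1
After 5 (forward): cur=Z back=1 fwd=0
After 6 (back): cur=HOME back=0 fwd=1

HOME 0 1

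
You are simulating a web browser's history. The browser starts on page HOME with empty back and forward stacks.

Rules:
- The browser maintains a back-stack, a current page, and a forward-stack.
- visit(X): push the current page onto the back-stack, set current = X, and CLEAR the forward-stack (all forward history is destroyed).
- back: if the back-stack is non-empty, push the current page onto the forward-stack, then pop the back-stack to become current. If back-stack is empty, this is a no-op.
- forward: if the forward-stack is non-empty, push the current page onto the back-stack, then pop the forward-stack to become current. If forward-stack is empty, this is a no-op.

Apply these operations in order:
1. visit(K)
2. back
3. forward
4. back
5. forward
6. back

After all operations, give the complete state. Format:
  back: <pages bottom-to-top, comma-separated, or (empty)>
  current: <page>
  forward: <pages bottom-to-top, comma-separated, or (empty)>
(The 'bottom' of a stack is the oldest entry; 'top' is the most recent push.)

After 1 (visit(K)): cur=K back=1 fwd=0
After 2 (back): cur=HOME back=0 fwd=1
After 3 (forward): cur=K back=1 fwd=0
After 4 (back): cur=HOME back=0 fwd=1
After 5 (forward): cur=K back=1 fwd=0
After 6 (back): cur=HOME back=0 fwd=1

Answer: back: (empty)
current: HOME
forward: K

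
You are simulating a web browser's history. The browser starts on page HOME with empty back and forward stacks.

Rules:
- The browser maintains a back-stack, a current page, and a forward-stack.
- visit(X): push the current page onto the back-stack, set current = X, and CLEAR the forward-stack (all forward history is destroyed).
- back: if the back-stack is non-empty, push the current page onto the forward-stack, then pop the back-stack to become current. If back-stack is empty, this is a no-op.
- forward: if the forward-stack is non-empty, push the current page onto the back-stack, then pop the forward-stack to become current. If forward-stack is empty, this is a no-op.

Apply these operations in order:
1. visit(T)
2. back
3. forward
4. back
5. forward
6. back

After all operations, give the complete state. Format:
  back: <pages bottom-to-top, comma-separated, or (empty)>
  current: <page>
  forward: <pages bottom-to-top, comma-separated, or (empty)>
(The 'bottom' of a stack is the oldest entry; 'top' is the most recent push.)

After 1 (visit(T)): cur=T back=1 fwd=0
After 2 (back): cur=HOME back=0 fwd=1
After 3 (forward): cur=T back=1 fwd=0
After 4 (back): cur=HOME back=0 fwd=1
After 5 (forward): cur=T back=1 fwd=0
After 6 (back): cur=HOME back=0 fwd=1

Answer: back: (empty)
current: HOME
forward: T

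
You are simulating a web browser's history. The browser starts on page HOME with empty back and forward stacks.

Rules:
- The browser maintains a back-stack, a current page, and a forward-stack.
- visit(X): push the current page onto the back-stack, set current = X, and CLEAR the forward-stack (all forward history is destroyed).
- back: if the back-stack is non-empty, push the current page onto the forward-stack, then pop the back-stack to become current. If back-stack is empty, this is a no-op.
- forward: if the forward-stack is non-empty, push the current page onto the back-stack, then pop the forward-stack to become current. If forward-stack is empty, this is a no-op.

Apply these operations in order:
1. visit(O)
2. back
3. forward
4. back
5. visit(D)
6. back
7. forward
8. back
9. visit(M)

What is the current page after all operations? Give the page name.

Answer: M

Derivation:
After 1 (visit(O)): cur=O back=1 fwd=0
After 2 (back): cur=HOME back=0 fwd=1
After 3 (forward): cur=O back=1 fwd=0
After 4 (back): cur=HOME back=0 fwd=1
After 5 (visit(D)): cur=D back=1 fwd=0
After 6 (back): cur=HOME back=0 fwd=1
After 7 (forward): cur=D back=1 fwd=0
After 8 (back): cur=HOME back=0 fwd=1
After 9 (visit(M)): cur=M back=1 fwd=0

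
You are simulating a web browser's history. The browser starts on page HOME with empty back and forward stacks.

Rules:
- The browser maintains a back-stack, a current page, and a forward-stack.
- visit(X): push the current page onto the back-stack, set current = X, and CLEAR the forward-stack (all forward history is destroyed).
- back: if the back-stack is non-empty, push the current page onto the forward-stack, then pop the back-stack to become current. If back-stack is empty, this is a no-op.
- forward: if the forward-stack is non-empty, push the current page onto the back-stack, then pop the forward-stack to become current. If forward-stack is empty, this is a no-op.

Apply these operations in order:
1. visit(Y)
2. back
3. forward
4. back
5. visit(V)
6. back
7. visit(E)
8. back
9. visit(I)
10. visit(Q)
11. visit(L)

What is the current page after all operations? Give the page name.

Answer: L

Derivation:
After 1 (visit(Y)): cur=Y back=1 fwd=0
After 2 (back): cur=HOME back=0 fwd=1
After 3 (forward): cur=Y back=1 fwd=0
After 4 (back): cur=HOME back=0 fwd=1
After 5 (visit(V)): cur=V back=1 fwd=0
After 6 (back): cur=HOME back=0 fwd=1
After 7 (visit(E)): cur=E back=1 fwd=0
After 8 (back): cur=HOME back=0 fwd=1
After 9 (visit(I)): cur=I back=1 fwd=0
After 10 (visit(Q)): cur=Q back=2 fwd=0
After 11 (visit(L)): cur=L back=3 fwd=0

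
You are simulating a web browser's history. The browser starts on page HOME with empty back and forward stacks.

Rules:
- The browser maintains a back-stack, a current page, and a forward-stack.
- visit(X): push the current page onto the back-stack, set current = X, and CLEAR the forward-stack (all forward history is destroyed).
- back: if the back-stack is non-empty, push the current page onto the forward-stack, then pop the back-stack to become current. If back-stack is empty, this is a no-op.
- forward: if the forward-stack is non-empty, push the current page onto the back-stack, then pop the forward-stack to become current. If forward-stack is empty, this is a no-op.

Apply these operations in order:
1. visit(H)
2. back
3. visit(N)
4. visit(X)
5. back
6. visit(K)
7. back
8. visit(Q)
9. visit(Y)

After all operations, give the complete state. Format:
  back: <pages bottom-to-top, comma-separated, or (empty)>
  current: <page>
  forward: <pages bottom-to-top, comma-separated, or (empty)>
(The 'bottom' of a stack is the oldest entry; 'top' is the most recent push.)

Answer: back: HOME,N,Q
current: Y
forward: (empty)

Derivation:
After 1 (visit(H)): cur=H back=1 fwd=0
After 2 (back): cur=HOME back=0 fwd=1
After 3 (visit(N)): cur=N back=1 fwd=0
After 4 (visit(X)): cur=X back=2 fwd=0
After 5 (back): cur=N back=1 fwd=1
After 6 (visit(K)): cur=K back=2 fwd=0
After 7 (back): cur=N back=1 fwd=1
After 8 (visit(Q)): cur=Q back=2 fwd=0
After 9 (visit(Y)): cur=Y back=3 fwd=0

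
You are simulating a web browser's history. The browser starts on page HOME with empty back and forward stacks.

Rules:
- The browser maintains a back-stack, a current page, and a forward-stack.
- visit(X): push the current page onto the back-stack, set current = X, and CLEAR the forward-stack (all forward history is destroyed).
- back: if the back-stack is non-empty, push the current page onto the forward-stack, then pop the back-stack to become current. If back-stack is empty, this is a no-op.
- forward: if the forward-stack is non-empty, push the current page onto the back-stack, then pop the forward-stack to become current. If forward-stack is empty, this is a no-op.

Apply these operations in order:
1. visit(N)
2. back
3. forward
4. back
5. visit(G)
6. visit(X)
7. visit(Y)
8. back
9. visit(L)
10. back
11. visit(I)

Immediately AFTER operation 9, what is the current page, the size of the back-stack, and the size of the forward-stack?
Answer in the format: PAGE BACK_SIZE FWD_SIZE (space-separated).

After 1 (visit(N)): cur=N back=1 fwd=0
After 2 (back): cur=HOME back=0 fwd=1
After 3 (forward): cur=N back=1 fwd=0
After 4 (back): cur=HOME back=0 fwd=1
After 5 (visit(G)): cur=G back=1 fwd=0
After 6 (visit(X)): cur=X back=2 fwd=0
After 7 (visit(Y)): cur=Y back=3 fwd=0
After 8 (back): cur=X back=2 fwd=1
After 9 (visit(L)): cur=L back=3 fwd=0

L 3 0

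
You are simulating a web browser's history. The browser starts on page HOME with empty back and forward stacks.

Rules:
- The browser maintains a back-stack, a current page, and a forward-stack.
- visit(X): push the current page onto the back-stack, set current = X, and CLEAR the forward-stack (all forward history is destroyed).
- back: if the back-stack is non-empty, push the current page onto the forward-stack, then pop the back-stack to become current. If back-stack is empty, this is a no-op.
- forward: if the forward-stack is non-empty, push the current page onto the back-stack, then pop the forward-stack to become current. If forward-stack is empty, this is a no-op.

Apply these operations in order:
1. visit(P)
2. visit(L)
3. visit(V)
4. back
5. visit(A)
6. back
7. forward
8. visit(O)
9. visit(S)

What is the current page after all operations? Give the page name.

Answer: S

Derivation:
After 1 (visit(P)): cur=P back=1 fwd=0
After 2 (visit(L)): cur=L back=2 fwd=0
After 3 (visit(V)): cur=V back=3 fwd=0
After 4 (back): cur=L back=2 fwd=1
After 5 (visit(A)): cur=A back=3 fwd=0
After 6 (back): cur=L back=2 fwd=1
After 7 (forward): cur=A back=3 fwd=0
After 8 (visit(O)): cur=O back=4 fwd=0
After 9 (visit(S)): cur=S back=5 fwd=0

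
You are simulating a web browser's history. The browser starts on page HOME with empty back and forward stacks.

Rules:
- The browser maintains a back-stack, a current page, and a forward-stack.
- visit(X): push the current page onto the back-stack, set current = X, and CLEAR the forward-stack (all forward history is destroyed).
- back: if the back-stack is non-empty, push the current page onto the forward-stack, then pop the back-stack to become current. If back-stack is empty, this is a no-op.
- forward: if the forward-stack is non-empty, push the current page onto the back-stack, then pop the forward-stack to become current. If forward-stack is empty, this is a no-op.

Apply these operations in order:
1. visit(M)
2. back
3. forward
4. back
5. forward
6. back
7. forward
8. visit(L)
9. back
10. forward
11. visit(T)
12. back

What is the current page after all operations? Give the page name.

After 1 (visit(M)): cur=M back=1 fwd=0
After 2 (back): cur=HOME back=0 fwd=1
After 3 (forward): cur=M back=1 fwd=0
After 4 (back): cur=HOME back=0 fwd=1
After 5 (forward): cur=M back=1 fwd=0
After 6 (back): cur=HOME back=0 fwd=1
After 7 (forward): cur=M back=1 fwd=0
After 8 (visit(L)): cur=L back=2 fwd=0
After 9 (back): cur=M back=1 fwd=1
After 10 (forward): cur=L back=2 fwd=0
After 11 (visit(T)): cur=T back=3 fwd=0
After 12 (back): cur=L back=2 fwd=1

Answer: L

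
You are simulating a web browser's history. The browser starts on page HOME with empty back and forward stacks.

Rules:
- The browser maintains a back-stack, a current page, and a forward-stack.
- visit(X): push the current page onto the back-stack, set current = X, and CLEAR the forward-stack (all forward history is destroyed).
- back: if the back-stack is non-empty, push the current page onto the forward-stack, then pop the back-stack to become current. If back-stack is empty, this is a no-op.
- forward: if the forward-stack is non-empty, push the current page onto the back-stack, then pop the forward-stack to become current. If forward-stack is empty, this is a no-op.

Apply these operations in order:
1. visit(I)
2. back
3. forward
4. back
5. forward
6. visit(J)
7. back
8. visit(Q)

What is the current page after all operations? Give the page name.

Answer: Q

Derivation:
After 1 (visit(I)): cur=I back=1 fwd=0
After 2 (back): cur=HOME back=0 fwd=1
After 3 (forward): cur=I back=1 fwd=0
After 4 (back): cur=HOME back=0 fwd=1
After 5 (forward): cur=I back=1 fwd=0
After 6 (visit(J)): cur=J back=2 fwd=0
After 7 (back): cur=I back=1 fwd=1
After 8 (visit(Q)): cur=Q back=2 fwd=0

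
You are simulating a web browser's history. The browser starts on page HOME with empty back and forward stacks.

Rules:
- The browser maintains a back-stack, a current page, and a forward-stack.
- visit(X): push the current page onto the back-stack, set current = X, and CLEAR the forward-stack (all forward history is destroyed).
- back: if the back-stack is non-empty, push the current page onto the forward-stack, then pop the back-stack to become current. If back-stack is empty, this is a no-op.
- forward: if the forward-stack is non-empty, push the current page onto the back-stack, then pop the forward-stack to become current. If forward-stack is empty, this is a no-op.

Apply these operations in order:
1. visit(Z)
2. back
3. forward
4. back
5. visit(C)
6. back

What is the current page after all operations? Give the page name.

After 1 (visit(Z)): cur=Z back=1 fwd=0
After 2 (back): cur=HOME back=0 fwd=1
After 3 (forward): cur=Z back=1 fwd=0
After 4 (back): cur=HOME back=0 fwd=1
After 5 (visit(C)): cur=C back=1 fwd=0
After 6 (back): cur=HOME back=0 fwd=1

Answer: HOME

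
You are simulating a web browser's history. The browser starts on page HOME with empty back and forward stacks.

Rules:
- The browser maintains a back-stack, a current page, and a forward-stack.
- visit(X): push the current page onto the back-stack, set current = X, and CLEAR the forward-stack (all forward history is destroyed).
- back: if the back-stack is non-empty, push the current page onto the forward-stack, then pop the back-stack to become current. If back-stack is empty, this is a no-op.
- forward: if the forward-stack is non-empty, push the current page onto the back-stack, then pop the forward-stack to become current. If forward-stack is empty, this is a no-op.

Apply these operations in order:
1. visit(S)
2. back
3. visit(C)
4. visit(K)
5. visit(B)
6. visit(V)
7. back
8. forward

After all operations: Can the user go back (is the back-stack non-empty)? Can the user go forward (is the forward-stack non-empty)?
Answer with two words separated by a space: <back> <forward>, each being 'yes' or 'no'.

Answer: yes no

Derivation:
After 1 (visit(S)): cur=S back=1 fwd=0
After 2 (back): cur=HOME back=0 fwd=1
After 3 (visit(C)): cur=C back=1 fwd=0
After 4 (visit(K)): cur=K back=2 fwd=0
After 5 (visit(B)): cur=B back=3 fwd=0
After 6 (visit(V)): cur=V back=4 fwd=0
After 7 (back): cur=B back=3 fwd=1
After 8 (forward): cur=V back=4 fwd=0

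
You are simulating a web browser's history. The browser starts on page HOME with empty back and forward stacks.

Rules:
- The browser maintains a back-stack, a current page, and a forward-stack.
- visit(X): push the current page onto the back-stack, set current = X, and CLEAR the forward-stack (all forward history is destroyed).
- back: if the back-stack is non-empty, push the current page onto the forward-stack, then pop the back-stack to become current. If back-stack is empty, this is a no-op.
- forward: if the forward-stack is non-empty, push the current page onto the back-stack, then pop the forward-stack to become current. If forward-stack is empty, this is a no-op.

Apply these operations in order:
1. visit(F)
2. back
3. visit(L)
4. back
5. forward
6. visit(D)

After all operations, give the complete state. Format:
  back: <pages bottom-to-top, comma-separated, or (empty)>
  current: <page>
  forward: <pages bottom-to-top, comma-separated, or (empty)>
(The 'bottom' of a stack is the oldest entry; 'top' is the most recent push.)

After 1 (visit(F)): cur=F back=1 fwd=0
After 2 (back): cur=HOME back=0 fwd=1
After 3 (visit(L)): cur=L back=1 fwd=0
After 4 (back): cur=HOME back=0 fwd=1
After 5 (forward): cur=L back=1 fwd=0
After 6 (visit(D)): cur=D back=2 fwd=0

Answer: back: HOME,L
current: D
forward: (empty)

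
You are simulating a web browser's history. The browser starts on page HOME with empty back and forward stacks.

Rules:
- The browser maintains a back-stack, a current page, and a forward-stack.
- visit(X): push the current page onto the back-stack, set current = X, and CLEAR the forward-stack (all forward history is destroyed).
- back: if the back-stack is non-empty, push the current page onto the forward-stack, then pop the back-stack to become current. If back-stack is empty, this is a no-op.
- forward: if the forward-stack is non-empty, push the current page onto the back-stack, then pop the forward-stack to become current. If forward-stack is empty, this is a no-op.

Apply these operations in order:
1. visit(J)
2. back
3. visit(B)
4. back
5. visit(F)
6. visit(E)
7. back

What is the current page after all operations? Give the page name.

After 1 (visit(J)): cur=J back=1 fwd=0
After 2 (back): cur=HOME back=0 fwd=1
After 3 (visit(B)): cur=B back=1 fwd=0
After 4 (back): cur=HOME back=0 fwd=1
After 5 (visit(F)): cur=F back=1 fwd=0
After 6 (visit(E)): cur=E back=2 fwd=0
After 7 (back): cur=F back=1 fwd=1

Answer: F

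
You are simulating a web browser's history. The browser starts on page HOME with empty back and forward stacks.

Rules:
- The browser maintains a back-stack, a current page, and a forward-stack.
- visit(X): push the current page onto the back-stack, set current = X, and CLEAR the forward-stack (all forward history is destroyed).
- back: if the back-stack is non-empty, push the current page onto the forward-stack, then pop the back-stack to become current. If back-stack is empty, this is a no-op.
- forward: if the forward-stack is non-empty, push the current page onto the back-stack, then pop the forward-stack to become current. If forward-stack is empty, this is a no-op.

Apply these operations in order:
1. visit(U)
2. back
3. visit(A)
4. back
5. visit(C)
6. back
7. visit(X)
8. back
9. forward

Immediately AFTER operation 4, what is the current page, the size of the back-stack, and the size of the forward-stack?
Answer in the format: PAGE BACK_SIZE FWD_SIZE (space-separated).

After 1 (visit(U)): cur=U back=1 fwd=0
After 2 (back): cur=HOME back=0 fwd=1
After 3 (visit(A)): cur=A back=1 fwd=0
After 4 (back): cur=HOME back=0 fwd=1

HOME 0 1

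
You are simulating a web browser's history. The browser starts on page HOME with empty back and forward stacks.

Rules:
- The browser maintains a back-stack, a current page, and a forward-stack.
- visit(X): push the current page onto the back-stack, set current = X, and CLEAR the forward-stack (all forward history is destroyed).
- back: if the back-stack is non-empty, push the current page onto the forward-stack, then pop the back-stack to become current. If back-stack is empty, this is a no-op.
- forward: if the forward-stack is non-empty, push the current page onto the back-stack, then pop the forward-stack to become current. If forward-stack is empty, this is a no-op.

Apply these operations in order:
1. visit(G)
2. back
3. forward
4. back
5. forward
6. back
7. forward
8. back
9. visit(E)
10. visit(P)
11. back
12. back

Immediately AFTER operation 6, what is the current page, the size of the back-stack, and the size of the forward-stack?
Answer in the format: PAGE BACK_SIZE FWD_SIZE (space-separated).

After 1 (visit(G)): cur=G back=1 fwd=0
After 2 (back): cur=HOME back=0 fwd=1
After 3 (forward): cur=G back=1 fwd=0
After 4 (back): cur=HOME back=0 fwd=1
After 5 (forward): cur=G back=1 fwd=0
After 6 (back): cur=HOME back=0 fwd=1

HOME 0 1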